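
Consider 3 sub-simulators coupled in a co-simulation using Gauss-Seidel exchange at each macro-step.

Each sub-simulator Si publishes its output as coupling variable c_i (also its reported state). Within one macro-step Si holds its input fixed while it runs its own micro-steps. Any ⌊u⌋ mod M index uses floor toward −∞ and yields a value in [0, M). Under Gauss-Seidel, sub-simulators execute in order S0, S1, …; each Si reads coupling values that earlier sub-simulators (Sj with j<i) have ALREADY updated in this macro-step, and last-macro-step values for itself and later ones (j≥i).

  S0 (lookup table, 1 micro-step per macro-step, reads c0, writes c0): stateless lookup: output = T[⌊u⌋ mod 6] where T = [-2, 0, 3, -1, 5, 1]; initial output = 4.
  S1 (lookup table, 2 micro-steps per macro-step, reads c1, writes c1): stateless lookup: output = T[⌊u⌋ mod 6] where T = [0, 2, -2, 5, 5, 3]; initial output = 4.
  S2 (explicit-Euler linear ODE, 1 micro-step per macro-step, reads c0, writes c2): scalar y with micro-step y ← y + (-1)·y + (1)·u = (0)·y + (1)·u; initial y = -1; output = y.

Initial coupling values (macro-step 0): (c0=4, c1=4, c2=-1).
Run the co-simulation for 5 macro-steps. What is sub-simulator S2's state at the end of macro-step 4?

S2 state at macro-step 4 = -2

macro 1: S0 reads c0=4 → after 1×micro: 5; S1 reads c1=4 → after 2×micro: 5; S2 reads c0=5 → after 1×micro: 5 ⇒ (c0=5, c1=5, c2=5)
macro 2: S0 reads c0=5 → after 1×micro: 1; S1 reads c1=5 → after 2×micro: 3; S2 reads c0=1 → after 1×micro: 1 ⇒ (c0=1, c1=3, c2=1)
macro 3: S0 reads c0=1 → after 1×micro: 0; S1 reads c1=3 → after 2×micro: 5; S2 reads c0=0 → after 1×micro: 0 ⇒ (c0=0, c1=5, c2=0)
macro 4: S0 reads c0=0 → after 1×micro: -2; S1 reads c1=5 → after 2×micro: 3; S2 reads c0=-2 → after 1×micro: -2 ⇒ (c0=-2, c1=3, c2=-2)
macro 5: S0 reads c0=-2 → after 1×micro: 5; S1 reads c1=3 → after 2×micro: 5; S2 reads c0=5 → after 1×micro: 5 ⇒ (c0=5, c1=5, c2=5)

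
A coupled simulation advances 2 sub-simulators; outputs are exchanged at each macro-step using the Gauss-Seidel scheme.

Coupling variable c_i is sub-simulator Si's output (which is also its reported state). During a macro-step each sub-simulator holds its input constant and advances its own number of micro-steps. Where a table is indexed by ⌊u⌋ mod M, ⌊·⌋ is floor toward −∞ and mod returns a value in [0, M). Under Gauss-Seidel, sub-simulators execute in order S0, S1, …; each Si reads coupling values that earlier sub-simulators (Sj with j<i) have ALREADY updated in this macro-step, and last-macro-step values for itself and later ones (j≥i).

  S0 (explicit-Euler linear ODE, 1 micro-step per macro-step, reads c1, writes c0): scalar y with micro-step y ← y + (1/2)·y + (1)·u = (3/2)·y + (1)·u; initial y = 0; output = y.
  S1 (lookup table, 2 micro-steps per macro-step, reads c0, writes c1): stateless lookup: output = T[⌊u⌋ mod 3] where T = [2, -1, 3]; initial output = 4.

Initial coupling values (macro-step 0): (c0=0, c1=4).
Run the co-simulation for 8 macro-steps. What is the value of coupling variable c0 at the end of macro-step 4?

macro 1: S0 reads c1=4 → after 1×micro: 4; S1 reads c0=4 → after 2×micro: -1 ⇒ (c0=4, c1=-1)
macro 2: S0 reads c1=-1 → after 1×micro: 5; S1 reads c0=5 → after 2×micro: 3 ⇒ (c0=5, c1=3)
macro 3: S0 reads c1=3 → after 1×micro: 21/2; S1 reads c0=21/2 → after 2×micro: -1 ⇒ (c0=21/2, c1=-1)
macro 4: S0 reads c1=-1 → after 1×micro: 59/4; S1 reads c0=59/4 → after 2×micro: 3 ⇒ (c0=59/4, c1=3)
macro 5: S0 reads c1=3 → after 1×micro: 201/8; S1 reads c0=201/8 → after 2×micro: -1 ⇒ (c0=201/8, c1=-1)
macro 6: S0 reads c1=-1 → after 1×micro: 587/16; S1 reads c0=587/16 → after 2×micro: 2 ⇒ (c0=587/16, c1=2)
macro 7: S0 reads c1=2 → after 1×micro: 1825/32; S1 reads c0=1825/32 → after 2×micro: 2 ⇒ (c0=1825/32, c1=2)
macro 8: S0 reads c1=2 → after 1×micro: 5603/64; S1 reads c0=5603/64 → after 2×micro: 2 ⇒ (c0=5603/64, c1=2)

c0 at macro-step 4 = 59/4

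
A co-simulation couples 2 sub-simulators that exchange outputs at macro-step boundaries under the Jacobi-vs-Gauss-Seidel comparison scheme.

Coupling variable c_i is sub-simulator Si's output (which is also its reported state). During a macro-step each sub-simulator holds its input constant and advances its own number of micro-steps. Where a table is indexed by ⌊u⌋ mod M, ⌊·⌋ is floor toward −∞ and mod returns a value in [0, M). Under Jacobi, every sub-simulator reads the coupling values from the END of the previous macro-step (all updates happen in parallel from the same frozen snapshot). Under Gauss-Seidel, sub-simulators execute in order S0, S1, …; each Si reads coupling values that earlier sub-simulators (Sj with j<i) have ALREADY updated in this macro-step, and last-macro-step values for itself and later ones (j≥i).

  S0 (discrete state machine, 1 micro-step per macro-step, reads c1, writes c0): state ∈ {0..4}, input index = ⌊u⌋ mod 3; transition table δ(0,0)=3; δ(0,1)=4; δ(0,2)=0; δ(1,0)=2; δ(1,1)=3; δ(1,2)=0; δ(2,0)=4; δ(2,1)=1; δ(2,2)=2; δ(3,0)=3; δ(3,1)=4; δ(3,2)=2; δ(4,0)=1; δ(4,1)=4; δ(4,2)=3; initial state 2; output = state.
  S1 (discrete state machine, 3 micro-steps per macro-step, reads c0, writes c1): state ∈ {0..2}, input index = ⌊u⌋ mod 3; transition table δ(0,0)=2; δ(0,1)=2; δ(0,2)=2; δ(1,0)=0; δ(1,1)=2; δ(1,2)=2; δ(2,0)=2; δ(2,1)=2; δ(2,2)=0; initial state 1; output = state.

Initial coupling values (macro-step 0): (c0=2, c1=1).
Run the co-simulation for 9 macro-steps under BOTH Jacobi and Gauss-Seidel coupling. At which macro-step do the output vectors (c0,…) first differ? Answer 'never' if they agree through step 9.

first divergence at macro-step: never

[Jacobi] macro 1: S0 reads c1=1 → after 1×micro: 1; S1 reads c0=2 → after 3×micro: 2 ⇒ (c0=1, c1=2)
[Jacobi] macro 2: S0 reads c1=2 → after 1×micro: 0; S1 reads c0=1 → after 3×micro: 2 ⇒ (c0=0, c1=2)
[Jacobi] macro 3: S0 reads c1=2 → after 1×micro: 0; S1 reads c0=0 → after 3×micro: 2 ⇒ (c0=0, c1=2)
[Jacobi] macro 4: S0 reads c1=2 → after 1×micro: 0; S1 reads c0=0 → after 3×micro: 2 ⇒ (c0=0, c1=2)
[Jacobi] macro 5: S0 reads c1=2 → after 1×micro: 0; S1 reads c0=0 → after 3×micro: 2 ⇒ (c0=0, c1=2)
[Jacobi] macro 6: S0 reads c1=2 → after 1×micro: 0; S1 reads c0=0 → after 3×micro: 2 ⇒ (c0=0, c1=2)
[Jacobi] macro 7: S0 reads c1=2 → after 1×micro: 0; S1 reads c0=0 → after 3×micro: 2 ⇒ (c0=0, c1=2)
[Jacobi] macro 8: S0 reads c1=2 → after 1×micro: 0; S1 reads c0=0 → after 3×micro: 2 ⇒ (c0=0, c1=2)
[Jacobi] macro 9: S0 reads c1=2 → after 1×micro: 0; S1 reads c0=0 → after 3×micro: 2 ⇒ (c0=0, c1=2)
[Gauss-Seidel] macro 1: S0 reads c1=1 → after 1×micro: 1; S1 reads c0=1 → after 3×micro: 2 ⇒ (c0=1, c1=2)
[Gauss-Seidel] macro 2: S0 reads c1=2 → after 1×micro: 0; S1 reads c0=0 → after 3×micro: 2 ⇒ (c0=0, c1=2)
[Gauss-Seidel] macro 3: S0 reads c1=2 → after 1×micro: 0; S1 reads c0=0 → after 3×micro: 2 ⇒ (c0=0, c1=2)
[Gauss-Seidel] macro 4: S0 reads c1=2 → after 1×micro: 0; S1 reads c0=0 → after 3×micro: 2 ⇒ (c0=0, c1=2)
[Gauss-Seidel] macro 5: S0 reads c1=2 → after 1×micro: 0; S1 reads c0=0 → after 3×micro: 2 ⇒ (c0=0, c1=2)
[Gauss-Seidel] macro 6: S0 reads c1=2 → after 1×micro: 0; S1 reads c0=0 → after 3×micro: 2 ⇒ (c0=0, c1=2)
[Gauss-Seidel] macro 7: S0 reads c1=2 → after 1×micro: 0; S1 reads c0=0 → after 3×micro: 2 ⇒ (c0=0, c1=2)
[Gauss-Seidel] macro 8: S0 reads c1=2 → after 1×micro: 0; S1 reads c0=0 → after 3×micro: 2 ⇒ (c0=0, c1=2)
[Gauss-Seidel] macro 9: S0 reads c1=2 → after 1×micro: 0; S1 reads c0=0 → after 3×micro: 2 ⇒ (c0=0, c1=2)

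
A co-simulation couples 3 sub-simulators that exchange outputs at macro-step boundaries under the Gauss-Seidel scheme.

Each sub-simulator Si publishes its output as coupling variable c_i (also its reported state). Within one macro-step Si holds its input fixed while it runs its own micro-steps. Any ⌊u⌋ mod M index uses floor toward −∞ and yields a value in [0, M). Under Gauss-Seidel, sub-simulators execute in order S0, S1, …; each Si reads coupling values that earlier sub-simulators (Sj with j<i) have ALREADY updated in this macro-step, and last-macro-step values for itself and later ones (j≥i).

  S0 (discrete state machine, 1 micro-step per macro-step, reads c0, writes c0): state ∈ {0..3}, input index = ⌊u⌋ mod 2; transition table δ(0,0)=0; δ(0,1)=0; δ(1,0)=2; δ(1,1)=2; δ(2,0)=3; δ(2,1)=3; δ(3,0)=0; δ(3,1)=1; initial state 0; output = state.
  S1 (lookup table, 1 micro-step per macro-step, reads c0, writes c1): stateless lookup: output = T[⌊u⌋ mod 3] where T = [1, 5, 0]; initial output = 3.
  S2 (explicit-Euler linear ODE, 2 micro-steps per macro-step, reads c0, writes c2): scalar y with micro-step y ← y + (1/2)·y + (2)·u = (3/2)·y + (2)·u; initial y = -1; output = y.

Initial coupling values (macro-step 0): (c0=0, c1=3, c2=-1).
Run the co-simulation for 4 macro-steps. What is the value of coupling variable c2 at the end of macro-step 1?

macro 1: S0 reads c0=0 → after 1×micro: 0; S1 reads c0=0 → after 1×micro: 1; S2 reads c0=0 → after 2×micro: -9/4 ⇒ (c0=0, c1=1, c2=-9/4)
macro 2: S0 reads c0=0 → after 1×micro: 0; S1 reads c0=0 → after 1×micro: 1; S2 reads c0=0 → after 2×micro: -81/16 ⇒ (c0=0, c1=1, c2=-81/16)
macro 3: S0 reads c0=0 → after 1×micro: 0; S1 reads c0=0 → after 1×micro: 1; S2 reads c0=0 → after 2×micro: -729/64 ⇒ (c0=0, c1=1, c2=-729/64)
macro 4: S0 reads c0=0 → after 1×micro: 0; S1 reads c0=0 → after 1×micro: 1; S2 reads c0=0 → after 2×micro: -6561/256 ⇒ (c0=0, c1=1, c2=-6561/256)

c2 at macro-step 1 = -9/4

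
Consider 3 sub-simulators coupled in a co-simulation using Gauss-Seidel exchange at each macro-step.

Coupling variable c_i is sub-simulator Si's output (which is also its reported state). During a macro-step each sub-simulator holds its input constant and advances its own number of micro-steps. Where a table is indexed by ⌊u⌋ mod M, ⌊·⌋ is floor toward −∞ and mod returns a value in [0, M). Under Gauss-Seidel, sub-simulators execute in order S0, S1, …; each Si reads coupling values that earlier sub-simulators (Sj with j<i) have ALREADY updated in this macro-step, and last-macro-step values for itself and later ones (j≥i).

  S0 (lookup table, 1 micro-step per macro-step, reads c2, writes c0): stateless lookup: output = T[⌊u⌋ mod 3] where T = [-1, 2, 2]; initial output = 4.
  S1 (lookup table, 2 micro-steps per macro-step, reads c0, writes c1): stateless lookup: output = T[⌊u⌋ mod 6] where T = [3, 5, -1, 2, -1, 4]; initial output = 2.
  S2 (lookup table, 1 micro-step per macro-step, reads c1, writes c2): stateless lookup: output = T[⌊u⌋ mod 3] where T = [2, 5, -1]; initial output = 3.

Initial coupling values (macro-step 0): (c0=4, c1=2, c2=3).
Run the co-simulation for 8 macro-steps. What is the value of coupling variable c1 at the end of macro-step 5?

c1 at macro-step 5 = -1

macro 1: S0 reads c2=3 → after 1×micro: -1; S1 reads c0=-1 → after 2×micro: 4; S2 reads c1=4 → after 1×micro: 5 ⇒ (c0=-1, c1=4, c2=5)
macro 2: S0 reads c2=5 → after 1×micro: 2; S1 reads c0=2 → after 2×micro: -1; S2 reads c1=-1 → after 1×micro: -1 ⇒ (c0=2, c1=-1, c2=-1)
macro 3: S0 reads c2=-1 → after 1×micro: 2; S1 reads c0=2 → after 2×micro: -1; S2 reads c1=-1 → after 1×micro: -1 ⇒ (c0=2, c1=-1, c2=-1)
macro 4: S0 reads c2=-1 → after 1×micro: 2; S1 reads c0=2 → after 2×micro: -1; S2 reads c1=-1 → after 1×micro: -1 ⇒ (c0=2, c1=-1, c2=-1)
macro 5: S0 reads c2=-1 → after 1×micro: 2; S1 reads c0=2 → after 2×micro: -1; S2 reads c1=-1 → after 1×micro: -1 ⇒ (c0=2, c1=-1, c2=-1)
macro 6: S0 reads c2=-1 → after 1×micro: 2; S1 reads c0=2 → after 2×micro: -1; S2 reads c1=-1 → after 1×micro: -1 ⇒ (c0=2, c1=-1, c2=-1)
macro 7: S0 reads c2=-1 → after 1×micro: 2; S1 reads c0=2 → after 2×micro: -1; S2 reads c1=-1 → after 1×micro: -1 ⇒ (c0=2, c1=-1, c2=-1)
macro 8: S0 reads c2=-1 → after 1×micro: 2; S1 reads c0=2 → after 2×micro: -1; S2 reads c1=-1 → after 1×micro: -1 ⇒ (c0=2, c1=-1, c2=-1)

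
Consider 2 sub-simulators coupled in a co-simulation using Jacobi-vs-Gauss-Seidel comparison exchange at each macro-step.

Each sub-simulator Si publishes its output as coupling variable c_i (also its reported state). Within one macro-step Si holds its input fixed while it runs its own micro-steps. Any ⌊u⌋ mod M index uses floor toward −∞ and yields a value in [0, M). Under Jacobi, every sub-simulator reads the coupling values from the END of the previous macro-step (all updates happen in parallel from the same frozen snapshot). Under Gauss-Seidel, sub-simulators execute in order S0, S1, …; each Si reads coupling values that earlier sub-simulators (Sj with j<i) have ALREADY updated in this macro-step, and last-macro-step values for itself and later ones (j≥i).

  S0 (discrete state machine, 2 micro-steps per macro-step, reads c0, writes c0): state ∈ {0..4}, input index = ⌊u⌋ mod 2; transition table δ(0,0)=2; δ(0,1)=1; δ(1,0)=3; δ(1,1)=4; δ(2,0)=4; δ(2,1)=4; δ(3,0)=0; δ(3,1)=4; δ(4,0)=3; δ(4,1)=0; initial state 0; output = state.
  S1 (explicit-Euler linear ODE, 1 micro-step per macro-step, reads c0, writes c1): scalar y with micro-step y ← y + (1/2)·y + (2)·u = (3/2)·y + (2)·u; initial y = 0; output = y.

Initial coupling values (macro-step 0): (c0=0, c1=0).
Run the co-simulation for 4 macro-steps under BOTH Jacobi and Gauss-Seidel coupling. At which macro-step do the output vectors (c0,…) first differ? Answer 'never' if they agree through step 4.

first divergence at macro-step: 1

[Jacobi] macro 1: S0 reads c0=0 → after 2×micro: 4; S1 reads c0=0 → after 1×micro: 0 ⇒ (c0=4, c1=0)
[Jacobi] macro 2: S0 reads c0=4 → after 2×micro: 0; S1 reads c0=4 → after 1×micro: 8 ⇒ (c0=0, c1=8)
[Jacobi] macro 3: S0 reads c0=0 → after 2×micro: 4; S1 reads c0=0 → after 1×micro: 12 ⇒ (c0=4, c1=12)
[Jacobi] macro 4: S0 reads c0=4 → after 2×micro: 0; S1 reads c0=4 → after 1×micro: 26 ⇒ (c0=0, c1=26)
[Gauss-Seidel] macro 1: S0 reads c0=0 → after 2×micro: 4; S1 reads c0=4 → after 1×micro: 8 ⇒ (c0=4, c1=8)
[Gauss-Seidel] macro 2: S0 reads c0=4 → after 2×micro: 0; S1 reads c0=0 → after 1×micro: 12 ⇒ (c0=0, c1=12)
[Gauss-Seidel] macro 3: S0 reads c0=0 → after 2×micro: 4; S1 reads c0=4 → after 1×micro: 26 ⇒ (c0=4, c1=26)
[Gauss-Seidel] macro 4: S0 reads c0=4 → after 2×micro: 0; S1 reads c0=0 → after 1×micro: 39 ⇒ (c0=0, c1=39)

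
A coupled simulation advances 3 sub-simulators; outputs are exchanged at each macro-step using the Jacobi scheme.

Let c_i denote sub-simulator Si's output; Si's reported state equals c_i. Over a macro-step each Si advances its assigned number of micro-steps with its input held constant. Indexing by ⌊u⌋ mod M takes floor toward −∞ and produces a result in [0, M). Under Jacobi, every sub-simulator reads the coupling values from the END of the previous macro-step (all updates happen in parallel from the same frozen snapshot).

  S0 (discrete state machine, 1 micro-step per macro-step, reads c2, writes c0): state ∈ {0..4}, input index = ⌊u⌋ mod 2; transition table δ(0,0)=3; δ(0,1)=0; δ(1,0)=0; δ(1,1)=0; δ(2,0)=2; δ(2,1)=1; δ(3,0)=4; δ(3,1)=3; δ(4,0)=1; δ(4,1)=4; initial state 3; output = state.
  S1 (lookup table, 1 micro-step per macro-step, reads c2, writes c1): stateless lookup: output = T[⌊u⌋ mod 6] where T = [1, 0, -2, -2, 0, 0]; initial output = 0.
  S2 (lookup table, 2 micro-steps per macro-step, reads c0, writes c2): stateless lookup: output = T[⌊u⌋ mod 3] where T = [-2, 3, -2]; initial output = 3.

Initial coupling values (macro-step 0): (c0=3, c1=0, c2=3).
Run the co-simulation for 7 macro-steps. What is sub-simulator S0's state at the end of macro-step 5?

S0 state at macro-step 5 = 0

macro 1: S0 reads c2=3 → after 1×micro: 3; S1 reads c2=3 → after 1×micro: -2; S2 reads c0=3 → after 2×micro: -2 ⇒ (c0=3, c1=-2, c2=-2)
macro 2: S0 reads c2=-2 → after 1×micro: 4; S1 reads c2=-2 → after 1×micro: 0; S2 reads c0=3 → after 2×micro: -2 ⇒ (c0=4, c1=0, c2=-2)
macro 3: S0 reads c2=-2 → after 1×micro: 1; S1 reads c2=-2 → after 1×micro: 0; S2 reads c0=4 → after 2×micro: 3 ⇒ (c0=1, c1=0, c2=3)
macro 4: S0 reads c2=3 → after 1×micro: 0; S1 reads c2=3 → after 1×micro: -2; S2 reads c0=1 → after 2×micro: 3 ⇒ (c0=0, c1=-2, c2=3)
macro 5: S0 reads c2=3 → after 1×micro: 0; S1 reads c2=3 → after 1×micro: -2; S2 reads c0=0 → after 2×micro: -2 ⇒ (c0=0, c1=-2, c2=-2)
macro 6: S0 reads c2=-2 → after 1×micro: 3; S1 reads c2=-2 → after 1×micro: 0; S2 reads c0=0 → after 2×micro: -2 ⇒ (c0=3, c1=0, c2=-2)
macro 7: S0 reads c2=-2 → after 1×micro: 4; S1 reads c2=-2 → after 1×micro: 0; S2 reads c0=3 → after 2×micro: -2 ⇒ (c0=4, c1=0, c2=-2)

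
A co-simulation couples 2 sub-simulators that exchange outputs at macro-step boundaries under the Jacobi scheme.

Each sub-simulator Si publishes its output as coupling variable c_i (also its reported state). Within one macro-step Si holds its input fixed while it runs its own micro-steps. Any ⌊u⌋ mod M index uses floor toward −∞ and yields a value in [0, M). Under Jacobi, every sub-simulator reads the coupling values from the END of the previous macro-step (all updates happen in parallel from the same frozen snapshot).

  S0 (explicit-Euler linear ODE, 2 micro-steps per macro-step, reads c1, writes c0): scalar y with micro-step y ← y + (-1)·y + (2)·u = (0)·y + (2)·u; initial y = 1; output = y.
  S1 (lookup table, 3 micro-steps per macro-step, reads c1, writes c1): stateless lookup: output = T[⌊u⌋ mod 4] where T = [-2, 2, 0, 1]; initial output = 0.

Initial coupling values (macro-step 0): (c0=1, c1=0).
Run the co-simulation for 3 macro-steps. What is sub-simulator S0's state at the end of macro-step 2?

macro 1: S0 reads c1=0 → after 2×micro: 0; S1 reads c1=0 → after 3×micro: -2 ⇒ (c0=0, c1=-2)
macro 2: S0 reads c1=-2 → after 2×micro: -4; S1 reads c1=-2 → after 3×micro: 0 ⇒ (c0=-4, c1=0)
macro 3: S0 reads c1=0 → after 2×micro: 0; S1 reads c1=0 → after 3×micro: -2 ⇒ (c0=0, c1=-2)

S0 state at macro-step 2 = -4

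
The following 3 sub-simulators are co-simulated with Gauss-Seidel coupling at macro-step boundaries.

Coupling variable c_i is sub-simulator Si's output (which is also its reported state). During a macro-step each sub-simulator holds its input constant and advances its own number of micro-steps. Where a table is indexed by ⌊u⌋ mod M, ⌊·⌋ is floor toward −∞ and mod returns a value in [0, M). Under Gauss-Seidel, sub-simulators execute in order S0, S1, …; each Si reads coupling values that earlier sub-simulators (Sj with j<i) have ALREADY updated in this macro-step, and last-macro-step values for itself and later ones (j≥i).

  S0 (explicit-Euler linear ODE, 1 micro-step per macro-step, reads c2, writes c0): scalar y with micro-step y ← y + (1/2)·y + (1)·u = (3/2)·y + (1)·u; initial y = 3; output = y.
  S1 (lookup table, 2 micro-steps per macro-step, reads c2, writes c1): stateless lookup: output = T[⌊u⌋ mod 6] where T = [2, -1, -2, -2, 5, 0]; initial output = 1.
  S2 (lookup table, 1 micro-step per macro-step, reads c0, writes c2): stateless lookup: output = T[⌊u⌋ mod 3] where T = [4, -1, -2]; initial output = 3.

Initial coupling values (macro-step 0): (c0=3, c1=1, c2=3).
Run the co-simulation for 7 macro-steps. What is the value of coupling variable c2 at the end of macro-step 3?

macro 1: S0 reads c2=3 → after 1×micro: 15/2; S1 reads c2=3 → after 2×micro: -2; S2 reads c0=15/2 → after 1×micro: -1 ⇒ (c0=15/2, c1=-2, c2=-1)
macro 2: S0 reads c2=-1 → after 1×micro: 41/4; S1 reads c2=-1 → after 2×micro: 0; S2 reads c0=41/4 → after 1×micro: -1 ⇒ (c0=41/4, c1=0, c2=-1)
macro 3: S0 reads c2=-1 → after 1×micro: 115/8; S1 reads c2=-1 → after 2×micro: 0; S2 reads c0=115/8 → after 1×micro: -2 ⇒ (c0=115/8, c1=0, c2=-2)
macro 4: S0 reads c2=-2 → after 1×micro: 313/16; S1 reads c2=-2 → after 2×micro: 5; S2 reads c0=313/16 → after 1×micro: -1 ⇒ (c0=313/16, c1=5, c2=-1)
macro 5: S0 reads c2=-1 → after 1×micro: 907/32; S1 reads c2=-1 → after 2×micro: 0; S2 reads c0=907/32 → after 1×micro: -1 ⇒ (c0=907/32, c1=0, c2=-1)
macro 6: S0 reads c2=-1 → after 1×micro: 2657/64; S1 reads c2=-1 → after 2×micro: 0; S2 reads c0=2657/64 → after 1×micro: -2 ⇒ (c0=2657/64, c1=0, c2=-2)
macro 7: S0 reads c2=-2 → after 1×micro: 7715/128; S1 reads c2=-2 → after 2×micro: 5; S2 reads c0=7715/128 → after 1×micro: 4 ⇒ (c0=7715/128, c1=5, c2=4)

c2 at macro-step 3 = -2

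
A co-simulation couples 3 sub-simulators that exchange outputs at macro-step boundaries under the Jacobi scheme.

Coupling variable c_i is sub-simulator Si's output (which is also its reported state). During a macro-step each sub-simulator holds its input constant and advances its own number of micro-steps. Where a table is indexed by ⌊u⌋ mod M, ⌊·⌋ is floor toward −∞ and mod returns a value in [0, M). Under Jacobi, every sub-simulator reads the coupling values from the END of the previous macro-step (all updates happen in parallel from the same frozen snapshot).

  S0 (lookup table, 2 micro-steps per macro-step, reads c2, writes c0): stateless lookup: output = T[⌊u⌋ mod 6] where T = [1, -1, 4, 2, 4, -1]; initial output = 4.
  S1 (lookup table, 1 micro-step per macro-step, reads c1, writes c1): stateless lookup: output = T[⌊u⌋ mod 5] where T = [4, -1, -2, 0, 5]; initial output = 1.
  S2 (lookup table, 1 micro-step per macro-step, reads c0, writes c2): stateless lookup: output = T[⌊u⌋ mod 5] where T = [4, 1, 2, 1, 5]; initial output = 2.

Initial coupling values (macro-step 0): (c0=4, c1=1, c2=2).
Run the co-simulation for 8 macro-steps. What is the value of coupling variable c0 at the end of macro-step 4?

macro 1: S0 reads c2=2 → after 2×micro: 4; S1 reads c1=1 → after 1×micro: -1; S2 reads c0=4 → after 1×micro: 5 ⇒ (c0=4, c1=-1, c2=5)
macro 2: S0 reads c2=5 → after 2×micro: -1; S1 reads c1=-1 → after 1×micro: 5; S2 reads c0=4 → after 1×micro: 5 ⇒ (c0=-1, c1=5, c2=5)
macro 3: S0 reads c2=5 → after 2×micro: -1; S1 reads c1=5 → after 1×micro: 4; S2 reads c0=-1 → after 1×micro: 5 ⇒ (c0=-1, c1=4, c2=5)
macro 4: S0 reads c2=5 → after 2×micro: -1; S1 reads c1=4 → after 1×micro: 5; S2 reads c0=-1 → after 1×micro: 5 ⇒ (c0=-1, c1=5, c2=5)
macro 5: S0 reads c2=5 → after 2×micro: -1; S1 reads c1=5 → after 1×micro: 4; S2 reads c0=-1 → after 1×micro: 5 ⇒ (c0=-1, c1=4, c2=5)
macro 6: S0 reads c2=5 → after 2×micro: -1; S1 reads c1=4 → after 1×micro: 5; S2 reads c0=-1 → after 1×micro: 5 ⇒ (c0=-1, c1=5, c2=5)
macro 7: S0 reads c2=5 → after 2×micro: -1; S1 reads c1=5 → after 1×micro: 4; S2 reads c0=-1 → after 1×micro: 5 ⇒ (c0=-1, c1=4, c2=5)
macro 8: S0 reads c2=5 → after 2×micro: -1; S1 reads c1=4 → after 1×micro: 5; S2 reads c0=-1 → after 1×micro: 5 ⇒ (c0=-1, c1=5, c2=5)

c0 at macro-step 4 = -1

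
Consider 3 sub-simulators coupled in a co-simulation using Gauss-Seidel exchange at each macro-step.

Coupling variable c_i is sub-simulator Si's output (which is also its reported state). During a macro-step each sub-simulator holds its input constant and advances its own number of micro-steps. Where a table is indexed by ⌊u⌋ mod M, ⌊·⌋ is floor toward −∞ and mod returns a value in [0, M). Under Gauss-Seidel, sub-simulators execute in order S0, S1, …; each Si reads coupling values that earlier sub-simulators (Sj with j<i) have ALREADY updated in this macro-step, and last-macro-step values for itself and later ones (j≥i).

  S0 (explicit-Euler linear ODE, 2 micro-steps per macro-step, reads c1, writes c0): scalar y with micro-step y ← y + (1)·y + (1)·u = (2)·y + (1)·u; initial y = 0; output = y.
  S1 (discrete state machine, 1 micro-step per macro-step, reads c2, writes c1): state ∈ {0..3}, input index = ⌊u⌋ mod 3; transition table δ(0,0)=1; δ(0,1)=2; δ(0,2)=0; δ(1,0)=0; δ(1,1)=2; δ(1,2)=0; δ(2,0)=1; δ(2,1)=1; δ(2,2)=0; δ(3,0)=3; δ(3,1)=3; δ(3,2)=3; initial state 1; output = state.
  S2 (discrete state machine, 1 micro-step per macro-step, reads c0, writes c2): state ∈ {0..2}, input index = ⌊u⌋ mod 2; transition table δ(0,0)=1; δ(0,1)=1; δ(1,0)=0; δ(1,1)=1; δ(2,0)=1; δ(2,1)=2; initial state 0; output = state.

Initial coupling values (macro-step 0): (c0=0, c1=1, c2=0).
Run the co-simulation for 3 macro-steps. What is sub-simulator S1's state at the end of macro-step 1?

macro 1: S0 reads c1=1 → after 2×micro: 3; S1 reads c2=0 → after 1×micro: 0; S2 reads c0=3 → after 1×micro: 1 ⇒ (c0=3, c1=0, c2=1)
macro 2: S0 reads c1=0 → after 2×micro: 12; S1 reads c2=1 → after 1×micro: 2; S2 reads c0=12 → after 1×micro: 0 ⇒ (c0=12, c1=2, c2=0)
macro 3: S0 reads c1=2 → after 2×micro: 54; S1 reads c2=0 → after 1×micro: 1; S2 reads c0=54 → after 1×micro: 1 ⇒ (c0=54, c1=1, c2=1)

S1 state at macro-step 1 = 0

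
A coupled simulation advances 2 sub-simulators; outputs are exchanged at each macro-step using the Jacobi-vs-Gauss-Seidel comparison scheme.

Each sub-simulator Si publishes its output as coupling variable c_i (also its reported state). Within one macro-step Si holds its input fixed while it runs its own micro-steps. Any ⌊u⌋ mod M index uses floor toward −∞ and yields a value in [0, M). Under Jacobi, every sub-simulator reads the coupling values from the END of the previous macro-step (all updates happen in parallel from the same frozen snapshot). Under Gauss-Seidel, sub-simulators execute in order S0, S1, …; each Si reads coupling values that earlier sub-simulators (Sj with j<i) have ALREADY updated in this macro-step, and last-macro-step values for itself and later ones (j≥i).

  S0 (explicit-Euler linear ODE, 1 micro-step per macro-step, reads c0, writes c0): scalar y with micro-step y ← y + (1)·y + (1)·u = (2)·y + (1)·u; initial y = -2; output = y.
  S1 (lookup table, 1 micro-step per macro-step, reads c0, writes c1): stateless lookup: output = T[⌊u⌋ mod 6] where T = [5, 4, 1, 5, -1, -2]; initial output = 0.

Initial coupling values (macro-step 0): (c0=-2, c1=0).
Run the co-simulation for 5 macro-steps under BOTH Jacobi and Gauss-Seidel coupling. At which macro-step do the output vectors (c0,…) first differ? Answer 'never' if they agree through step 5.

[Jacobi] macro 1: S0 reads c0=-2 → after 1×micro: -6; S1 reads c0=-2 → after 1×micro: -1 ⇒ (c0=-6, c1=-1)
[Jacobi] macro 2: S0 reads c0=-6 → after 1×micro: -18; S1 reads c0=-6 → after 1×micro: 5 ⇒ (c0=-18, c1=5)
[Jacobi] macro 3: S0 reads c0=-18 → after 1×micro: -54; S1 reads c0=-18 → after 1×micro: 5 ⇒ (c0=-54, c1=5)
[Jacobi] macro 4: S0 reads c0=-54 → after 1×micro: -162; S1 reads c0=-54 → after 1×micro: 5 ⇒ (c0=-162, c1=5)
[Jacobi] macro 5: S0 reads c0=-162 → after 1×micro: -486; S1 reads c0=-162 → after 1×micro: 5 ⇒ (c0=-486, c1=5)
[Gauss-Seidel] macro 1: S0 reads c0=-2 → after 1×micro: -6; S1 reads c0=-6 → after 1×micro: 5 ⇒ (c0=-6, c1=5)
[Gauss-Seidel] macro 2: S0 reads c0=-6 → after 1×micro: -18; S1 reads c0=-18 → after 1×micro: 5 ⇒ (c0=-18, c1=5)
[Gauss-Seidel] macro 3: S0 reads c0=-18 → after 1×micro: -54; S1 reads c0=-54 → after 1×micro: 5 ⇒ (c0=-54, c1=5)
[Gauss-Seidel] macro 4: S0 reads c0=-54 → after 1×micro: -162; S1 reads c0=-162 → after 1×micro: 5 ⇒ (c0=-162, c1=5)
[Gauss-Seidel] macro 5: S0 reads c0=-162 → after 1×micro: -486; S1 reads c0=-486 → after 1×micro: 5 ⇒ (c0=-486, c1=5)

first divergence at macro-step: 1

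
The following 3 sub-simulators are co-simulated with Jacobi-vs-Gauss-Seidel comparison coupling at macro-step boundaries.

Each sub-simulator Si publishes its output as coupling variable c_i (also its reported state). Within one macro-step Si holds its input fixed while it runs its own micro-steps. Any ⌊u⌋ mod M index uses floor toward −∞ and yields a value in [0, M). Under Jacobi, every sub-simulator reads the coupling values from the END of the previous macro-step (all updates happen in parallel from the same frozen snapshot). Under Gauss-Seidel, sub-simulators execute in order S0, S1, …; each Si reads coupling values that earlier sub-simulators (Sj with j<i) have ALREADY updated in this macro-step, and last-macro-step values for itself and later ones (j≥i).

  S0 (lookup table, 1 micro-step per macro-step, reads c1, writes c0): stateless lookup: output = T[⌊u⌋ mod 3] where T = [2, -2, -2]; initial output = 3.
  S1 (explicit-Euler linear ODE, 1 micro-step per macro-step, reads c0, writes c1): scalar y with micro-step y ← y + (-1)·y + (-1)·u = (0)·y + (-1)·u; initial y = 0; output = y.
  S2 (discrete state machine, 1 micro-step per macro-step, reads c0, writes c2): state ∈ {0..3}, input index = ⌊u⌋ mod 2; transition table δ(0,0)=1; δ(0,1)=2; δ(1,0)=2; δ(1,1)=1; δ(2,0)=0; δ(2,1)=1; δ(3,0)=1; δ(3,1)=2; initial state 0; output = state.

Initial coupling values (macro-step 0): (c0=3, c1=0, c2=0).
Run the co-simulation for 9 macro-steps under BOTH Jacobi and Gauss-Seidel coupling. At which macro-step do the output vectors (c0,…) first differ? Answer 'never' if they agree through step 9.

first divergence at macro-step: 1

[Jacobi] macro 1: S0 reads c1=0 → after 1×micro: 2; S1 reads c0=3 → after 1×micro: -3; S2 reads c0=3 → after 1×micro: 2 ⇒ (c0=2, c1=-3, c2=2)
[Jacobi] macro 2: S0 reads c1=-3 → after 1×micro: 2; S1 reads c0=2 → after 1×micro: -2; S2 reads c0=2 → after 1×micro: 0 ⇒ (c0=2, c1=-2, c2=0)
[Jacobi] macro 3: S0 reads c1=-2 → after 1×micro: -2; S1 reads c0=2 → after 1×micro: -2; S2 reads c0=2 → after 1×micro: 1 ⇒ (c0=-2, c1=-2, c2=1)
[Jacobi] macro 4: S0 reads c1=-2 → after 1×micro: -2; S1 reads c0=-2 → after 1×micro: 2; S2 reads c0=-2 → after 1×micro: 2 ⇒ (c0=-2, c1=2, c2=2)
[Jacobi] macro 5: S0 reads c1=2 → after 1×micro: -2; S1 reads c0=-2 → after 1×micro: 2; S2 reads c0=-2 → after 1×micro: 0 ⇒ (c0=-2, c1=2, c2=0)
[Jacobi] macro 6: S0 reads c1=2 → after 1×micro: -2; S1 reads c0=-2 → after 1×micro: 2; S2 reads c0=-2 → after 1×micro: 1 ⇒ (c0=-2, c1=2, c2=1)
[Jacobi] macro 7: S0 reads c1=2 → after 1×micro: -2; S1 reads c0=-2 → after 1×micro: 2; S2 reads c0=-2 → after 1×micro: 2 ⇒ (c0=-2, c1=2, c2=2)
[Jacobi] macro 8: S0 reads c1=2 → after 1×micro: -2; S1 reads c0=-2 → after 1×micro: 2; S2 reads c0=-2 → after 1×micro: 0 ⇒ (c0=-2, c1=2, c2=0)
[Jacobi] macro 9: S0 reads c1=2 → after 1×micro: -2; S1 reads c0=-2 → after 1×micro: 2; S2 reads c0=-2 → after 1×micro: 1 ⇒ (c0=-2, c1=2, c2=1)
[Gauss-Seidel] macro 1: S0 reads c1=0 → after 1×micro: 2; S1 reads c0=2 → after 1×micro: -2; S2 reads c0=2 → after 1×micro: 1 ⇒ (c0=2, c1=-2, c2=1)
[Gauss-Seidel] macro 2: S0 reads c1=-2 → after 1×micro: -2; S1 reads c0=-2 → after 1×micro: 2; S2 reads c0=-2 → after 1×micro: 2 ⇒ (c0=-2, c1=2, c2=2)
[Gauss-Seidel] macro 3: S0 reads c1=2 → after 1×micro: -2; S1 reads c0=-2 → after 1×micro: 2; S2 reads c0=-2 → after 1×micro: 0 ⇒ (c0=-2, c1=2, c2=0)
[Gauss-Seidel] macro 4: S0 reads c1=2 → after 1×micro: -2; S1 reads c0=-2 → after 1×micro: 2; S2 reads c0=-2 → after 1×micro: 1 ⇒ (c0=-2, c1=2, c2=1)
[Gauss-Seidel] macro 5: S0 reads c1=2 → after 1×micro: -2; S1 reads c0=-2 → after 1×micro: 2; S2 reads c0=-2 → after 1×micro: 2 ⇒ (c0=-2, c1=2, c2=2)
[Gauss-Seidel] macro 6: S0 reads c1=2 → after 1×micro: -2; S1 reads c0=-2 → after 1×micro: 2; S2 reads c0=-2 → after 1×micro: 0 ⇒ (c0=-2, c1=2, c2=0)
[Gauss-Seidel] macro 7: S0 reads c1=2 → after 1×micro: -2; S1 reads c0=-2 → after 1×micro: 2; S2 reads c0=-2 → after 1×micro: 1 ⇒ (c0=-2, c1=2, c2=1)
[Gauss-Seidel] macro 8: S0 reads c1=2 → after 1×micro: -2; S1 reads c0=-2 → after 1×micro: 2; S2 reads c0=-2 → after 1×micro: 2 ⇒ (c0=-2, c1=2, c2=2)
[Gauss-Seidel] macro 9: S0 reads c1=2 → after 1×micro: -2; S1 reads c0=-2 → after 1×micro: 2; S2 reads c0=-2 → after 1×micro: 0 ⇒ (c0=-2, c1=2, c2=0)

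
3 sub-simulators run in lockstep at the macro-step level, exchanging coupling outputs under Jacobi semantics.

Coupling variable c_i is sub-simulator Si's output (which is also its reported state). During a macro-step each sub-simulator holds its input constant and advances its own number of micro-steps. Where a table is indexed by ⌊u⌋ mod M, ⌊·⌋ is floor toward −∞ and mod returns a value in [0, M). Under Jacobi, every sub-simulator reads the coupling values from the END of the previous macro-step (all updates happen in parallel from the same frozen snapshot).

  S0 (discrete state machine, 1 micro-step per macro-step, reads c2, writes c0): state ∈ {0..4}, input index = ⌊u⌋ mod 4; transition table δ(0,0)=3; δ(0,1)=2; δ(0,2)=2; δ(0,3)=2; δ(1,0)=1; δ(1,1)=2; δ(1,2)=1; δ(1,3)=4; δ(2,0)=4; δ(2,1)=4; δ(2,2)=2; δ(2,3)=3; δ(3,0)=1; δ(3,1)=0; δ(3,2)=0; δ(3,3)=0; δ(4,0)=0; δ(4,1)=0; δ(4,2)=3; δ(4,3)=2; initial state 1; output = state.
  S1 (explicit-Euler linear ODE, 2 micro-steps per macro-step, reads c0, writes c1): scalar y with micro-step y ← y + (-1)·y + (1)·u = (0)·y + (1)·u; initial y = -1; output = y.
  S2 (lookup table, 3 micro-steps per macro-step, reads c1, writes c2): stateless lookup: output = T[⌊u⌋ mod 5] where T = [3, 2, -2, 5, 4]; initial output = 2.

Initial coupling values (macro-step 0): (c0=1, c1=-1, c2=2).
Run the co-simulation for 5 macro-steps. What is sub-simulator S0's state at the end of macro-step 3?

S0 state at macro-step 3 = 1

macro 1: S0 reads c2=2 → after 1×micro: 1; S1 reads c0=1 → after 2×micro: 1; S2 reads c1=-1 → after 3×micro: 4 ⇒ (c0=1, c1=1, c2=4)
macro 2: S0 reads c2=4 → after 1×micro: 1; S1 reads c0=1 → after 2×micro: 1; S2 reads c1=1 → after 3×micro: 2 ⇒ (c0=1, c1=1, c2=2)
macro 3: S0 reads c2=2 → after 1×micro: 1; S1 reads c0=1 → after 2×micro: 1; S2 reads c1=1 → after 3×micro: 2 ⇒ (c0=1, c1=1, c2=2)
macro 4: S0 reads c2=2 → after 1×micro: 1; S1 reads c0=1 → after 2×micro: 1; S2 reads c1=1 → after 3×micro: 2 ⇒ (c0=1, c1=1, c2=2)
macro 5: S0 reads c2=2 → after 1×micro: 1; S1 reads c0=1 → after 2×micro: 1; S2 reads c1=1 → after 3×micro: 2 ⇒ (c0=1, c1=1, c2=2)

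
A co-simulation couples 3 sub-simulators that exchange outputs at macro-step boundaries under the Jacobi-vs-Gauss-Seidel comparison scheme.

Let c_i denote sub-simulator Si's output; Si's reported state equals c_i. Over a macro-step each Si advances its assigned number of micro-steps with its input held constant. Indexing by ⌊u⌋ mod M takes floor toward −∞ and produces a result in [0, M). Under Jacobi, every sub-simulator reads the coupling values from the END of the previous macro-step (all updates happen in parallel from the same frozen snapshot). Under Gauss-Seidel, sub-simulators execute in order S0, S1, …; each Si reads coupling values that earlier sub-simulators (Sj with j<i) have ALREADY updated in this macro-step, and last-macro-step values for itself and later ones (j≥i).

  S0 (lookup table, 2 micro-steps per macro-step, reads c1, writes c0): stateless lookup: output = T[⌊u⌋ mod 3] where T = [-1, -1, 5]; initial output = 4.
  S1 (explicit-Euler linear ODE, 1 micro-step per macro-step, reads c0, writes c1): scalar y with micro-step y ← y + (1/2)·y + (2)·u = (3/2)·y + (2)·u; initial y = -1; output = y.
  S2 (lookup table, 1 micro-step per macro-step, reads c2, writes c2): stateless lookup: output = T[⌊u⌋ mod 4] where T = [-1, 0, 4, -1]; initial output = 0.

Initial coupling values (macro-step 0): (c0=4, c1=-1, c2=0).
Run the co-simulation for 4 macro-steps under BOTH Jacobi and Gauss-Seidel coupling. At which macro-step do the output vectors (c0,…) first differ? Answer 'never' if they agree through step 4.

first divergence at macro-step: 1

[Jacobi] macro 1: S0 reads c1=-1 → after 2×micro: 5; S1 reads c0=4 → after 1×micro: 13/2; S2 reads c2=0 → after 1×micro: -1 ⇒ (c0=5, c1=13/2, c2=-1)
[Jacobi] macro 2: S0 reads c1=13/2 → after 2×micro: -1; S1 reads c0=5 → after 1×micro: 79/4; S2 reads c2=-1 → after 1×micro: -1 ⇒ (c0=-1, c1=79/4, c2=-1)
[Jacobi] macro 3: S0 reads c1=79/4 → after 2×micro: -1; S1 reads c0=-1 → after 1×micro: 221/8; S2 reads c2=-1 → after 1×micro: -1 ⇒ (c0=-1, c1=221/8, c2=-1)
[Jacobi] macro 4: S0 reads c1=221/8 → after 2×micro: -1; S1 reads c0=-1 → after 1×micro: 631/16; S2 reads c2=-1 → after 1×micro: -1 ⇒ (c0=-1, c1=631/16, c2=-1)
[Gauss-Seidel] macro 1: S0 reads c1=-1 → after 2×micro: 5; S1 reads c0=5 → after 1×micro: 17/2; S2 reads c2=0 → after 1×micro: -1 ⇒ (c0=5, c1=17/2, c2=-1)
[Gauss-Seidel] macro 2: S0 reads c1=17/2 → after 2×micro: 5; S1 reads c0=5 → after 1×micro: 91/4; S2 reads c2=-1 → after 1×micro: -1 ⇒ (c0=5, c1=91/4, c2=-1)
[Gauss-Seidel] macro 3: S0 reads c1=91/4 → after 2×micro: -1; S1 reads c0=-1 → after 1×micro: 257/8; S2 reads c2=-1 → after 1×micro: -1 ⇒ (c0=-1, c1=257/8, c2=-1)
[Gauss-Seidel] macro 4: S0 reads c1=257/8 → after 2×micro: 5; S1 reads c0=5 → after 1×micro: 931/16; S2 reads c2=-1 → after 1×micro: -1 ⇒ (c0=5, c1=931/16, c2=-1)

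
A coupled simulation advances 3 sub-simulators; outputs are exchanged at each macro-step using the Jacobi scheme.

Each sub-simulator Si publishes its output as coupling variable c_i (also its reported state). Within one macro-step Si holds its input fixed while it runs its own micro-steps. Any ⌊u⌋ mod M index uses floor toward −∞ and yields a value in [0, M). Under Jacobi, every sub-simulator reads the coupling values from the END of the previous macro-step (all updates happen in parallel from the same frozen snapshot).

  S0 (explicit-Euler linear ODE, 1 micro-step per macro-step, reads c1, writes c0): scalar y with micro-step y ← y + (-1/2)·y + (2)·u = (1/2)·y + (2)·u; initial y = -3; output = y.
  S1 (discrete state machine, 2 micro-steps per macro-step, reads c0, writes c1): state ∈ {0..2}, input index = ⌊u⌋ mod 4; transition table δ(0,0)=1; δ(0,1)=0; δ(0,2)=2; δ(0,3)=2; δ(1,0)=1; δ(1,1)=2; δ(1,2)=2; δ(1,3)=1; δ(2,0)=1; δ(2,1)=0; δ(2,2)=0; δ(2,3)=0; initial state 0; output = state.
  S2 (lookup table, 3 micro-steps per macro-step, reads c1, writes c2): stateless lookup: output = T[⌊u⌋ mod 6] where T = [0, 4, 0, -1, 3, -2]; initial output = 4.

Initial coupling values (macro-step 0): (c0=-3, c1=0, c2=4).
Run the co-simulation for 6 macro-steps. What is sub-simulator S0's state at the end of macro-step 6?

macro 1: S0 reads c1=0 → after 1×micro: -3/2; S1 reads c0=-3 → after 2×micro: 0; S2 reads c1=0 → after 3×micro: 0 ⇒ (c0=-3/2, c1=0, c2=0)
macro 2: S0 reads c1=0 → after 1×micro: -3/4; S1 reads c0=-3/2 → after 2×micro: 0; S2 reads c1=0 → after 3×micro: 0 ⇒ (c0=-3/4, c1=0, c2=0)
macro 3: S0 reads c1=0 → after 1×micro: -3/8; S1 reads c0=-3/4 → after 2×micro: 0; S2 reads c1=0 → after 3×micro: 0 ⇒ (c0=-3/8, c1=0, c2=0)
macro 4: S0 reads c1=0 → after 1×micro: -3/16; S1 reads c0=-3/8 → after 2×micro: 0; S2 reads c1=0 → after 3×micro: 0 ⇒ (c0=-3/16, c1=0, c2=0)
macro 5: S0 reads c1=0 → after 1×micro: -3/32; S1 reads c0=-3/16 → after 2×micro: 0; S2 reads c1=0 → after 3×micro: 0 ⇒ (c0=-3/32, c1=0, c2=0)
macro 6: S0 reads c1=0 → after 1×micro: -3/64; S1 reads c0=-3/32 → after 2×micro: 0; S2 reads c1=0 → after 3×micro: 0 ⇒ (c0=-3/64, c1=0, c2=0)

S0 state at macro-step 6 = -3/64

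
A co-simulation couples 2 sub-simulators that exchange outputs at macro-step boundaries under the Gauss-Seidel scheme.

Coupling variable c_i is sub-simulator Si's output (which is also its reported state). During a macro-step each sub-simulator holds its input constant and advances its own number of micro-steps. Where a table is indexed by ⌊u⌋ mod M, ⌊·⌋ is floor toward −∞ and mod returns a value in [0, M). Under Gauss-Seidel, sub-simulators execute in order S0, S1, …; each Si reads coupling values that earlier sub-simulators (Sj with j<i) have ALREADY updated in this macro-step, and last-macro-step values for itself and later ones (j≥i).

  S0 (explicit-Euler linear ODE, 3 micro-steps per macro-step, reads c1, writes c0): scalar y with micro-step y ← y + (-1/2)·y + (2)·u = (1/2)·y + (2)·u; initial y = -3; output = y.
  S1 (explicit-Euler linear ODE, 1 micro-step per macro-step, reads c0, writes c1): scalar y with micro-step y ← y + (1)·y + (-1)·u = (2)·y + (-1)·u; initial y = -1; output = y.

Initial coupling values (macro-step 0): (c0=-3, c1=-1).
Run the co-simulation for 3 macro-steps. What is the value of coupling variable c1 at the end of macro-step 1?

macro 1: S0 reads c1=-1 → after 3×micro: -31/8; S1 reads c0=-31/8 → after 1×micro: 15/8 ⇒ (c0=-31/8, c1=15/8)
macro 2: S0 reads c1=15/8 → after 3×micro: 389/64; S1 reads c0=389/64 → after 1×micro: -149/64 ⇒ (c0=389/64, c1=-149/64)
macro 3: S0 reads c1=-149/64 → after 3×micro: -3783/512; S1 reads c0=-3783/512 → after 1×micro: 1399/512 ⇒ (c0=-3783/512, c1=1399/512)

c1 at macro-step 1 = 15/8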